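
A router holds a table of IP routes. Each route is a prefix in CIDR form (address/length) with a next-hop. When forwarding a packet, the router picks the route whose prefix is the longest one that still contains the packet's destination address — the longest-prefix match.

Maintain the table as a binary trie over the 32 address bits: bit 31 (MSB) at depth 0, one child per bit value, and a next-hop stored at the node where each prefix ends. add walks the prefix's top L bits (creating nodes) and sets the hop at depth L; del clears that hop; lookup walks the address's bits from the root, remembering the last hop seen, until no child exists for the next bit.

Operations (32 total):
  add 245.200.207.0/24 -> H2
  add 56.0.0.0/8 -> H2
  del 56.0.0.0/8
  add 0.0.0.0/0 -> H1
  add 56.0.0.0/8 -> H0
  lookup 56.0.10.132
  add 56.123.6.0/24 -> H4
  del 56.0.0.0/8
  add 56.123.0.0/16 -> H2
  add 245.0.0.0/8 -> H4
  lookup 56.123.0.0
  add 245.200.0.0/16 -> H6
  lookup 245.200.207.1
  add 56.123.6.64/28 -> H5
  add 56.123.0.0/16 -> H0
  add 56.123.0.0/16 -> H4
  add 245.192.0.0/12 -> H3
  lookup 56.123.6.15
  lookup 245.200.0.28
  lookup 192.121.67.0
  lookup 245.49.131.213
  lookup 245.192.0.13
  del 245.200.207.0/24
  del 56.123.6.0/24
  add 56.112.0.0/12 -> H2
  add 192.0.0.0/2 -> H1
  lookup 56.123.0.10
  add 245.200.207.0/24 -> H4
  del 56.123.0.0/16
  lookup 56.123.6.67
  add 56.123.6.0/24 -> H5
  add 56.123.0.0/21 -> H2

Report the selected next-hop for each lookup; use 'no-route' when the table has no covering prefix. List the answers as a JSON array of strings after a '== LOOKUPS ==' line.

Trace:
  + 245.200.207.0/24 (H2) depth=24
  + 56.0.0.0/8 (H2) depth=8
  del 56.0.0.0/8 (clear depth 8)
  + 0.0.0.0/0 (H1) depth=0
  + 56.0.0.0/8 (H0) depth=8
  ? 56.0.10.132  path d0:H1→d1:-→d2:-→d3:-→d4:-→d5:-→d6:-→d7:-→d8:H0  best=H0
  + 56.123.6.0/24 (H4) depth=24
  del 56.0.0.0/8 (clear depth 8)
  + 56.123.0.0/16 (H2) depth=16
  + 245.0.0.0/8 (H4) depth=8
  ? 56.123.0.0  path d0:H1→d1:-→d2:-→d3:-→d4:-→d5:-→d6:-→d7:-→d8:-→d9:-→d10:-→d11:-→d12:-→d13:-→d14:-→d15:-→d16:H2→d17:-→d18:-→d19:-→d20:-→d21:-  best=H2
  + 245.200.0.0/16 (H6) depth=16
  ? 245.200.207.1  path d0:H1→d1:-→d2:-→d3:-→d4:-→d5:-→d6:-→d7:-→d8:H4→d9:-→d10:-→d11:-→d12:-→d13:-→d14:-→d15:-→d16:H6→d17:-→d18:-→d19:-→d20:-→d21:-→d22:-→d23:-→d24:H2  best=H2
  + 56.123.6.64/28 (H5) depth=28
  + 56.123.0.0/16 (H0) depth=16
  + 56.123.0.0/16 (H4) depth=16
  + 245.192.0.0/12 (H3) depth=12
  ? 56.123.6.15  path d0:H1→d1:-→d2:-→d3:-→d4:-→d5:-→d6:-→d7:-→d8:-→d9:-→d10:-→d11:-→d12:-→d13:-→d14:-→d15:-→d16:H4→d17:-→d18:-→d19:-→d20:-→d21:-→d22:-→d23:-→d24:H4→d25:-  best=H4
  ? 245.200.0.28  path d0:H1→d1:-→d2:-→d3:-→d4:-→d5:-→d6:-→d7:-→d8:H4→d9:-→d10:-→d11:-→d12:H3→d13:-→d14:-→d15:-→d16:H6  best=H6
  ? 192.121.67.0  path d0:H1→d1:-→d2:-  best=H1
  ? 245.49.131.213  path d0:H1→d1:-→d2:-→d3:-→d4:-→d5:-→d6:-→d7:-→d8:H4  best=H4
  ? 245.192.0.13  path d0:H1→d1:-→d2:-→d3:-→d4:-→d5:-→d6:-→d7:-→d8:H4→d9:-→d10:-→d11:-→d12:H3  best=H3
  del 245.200.207.0/24 (clear depth 24)
  del 56.123.6.0/24 (clear depth 24)
  + 56.112.0.0/12 (H2) depth=12
  + 192.0.0.0/2 (H1) depth=2
  ? 56.123.0.10  path d0:H1→d1:-→d2:-→d3:-→d4:-→d5:-→d6:-→d7:-→d8:-→d9:-→d10:-→d11:-→d12:H2→d13:-→d14:-→d15:-→d16:H4→d17:-→d18:-→d19:-→d20:-→d21:-  best=H4
  + 245.200.207.0/24 (H4) depth=24
  del 56.123.0.0/16 (clear depth 16)
  ? 56.123.6.67  path d0:H1→d1:-→d2:-→d3:-→d4:-→d5:-→d6:-→d7:-→d8:-→d9:-→d10:-→d11:-→d12:H2→d13:-→d14:-→d15:-→d16:-→d17:-→d18:-→d19:-→d20:-→d21:-→d22:-→d23:-→d24:-→d25:-→d26:-→d27:-→d28:H5  best=H5
  + 56.123.6.0/24 (H5) depth=24
  + 56.123.0.0/21 (H2) depth=21

== LOOKUPS ==
["H0","H2","H2","H4","H6","H1","H4","H3","H4","H5"]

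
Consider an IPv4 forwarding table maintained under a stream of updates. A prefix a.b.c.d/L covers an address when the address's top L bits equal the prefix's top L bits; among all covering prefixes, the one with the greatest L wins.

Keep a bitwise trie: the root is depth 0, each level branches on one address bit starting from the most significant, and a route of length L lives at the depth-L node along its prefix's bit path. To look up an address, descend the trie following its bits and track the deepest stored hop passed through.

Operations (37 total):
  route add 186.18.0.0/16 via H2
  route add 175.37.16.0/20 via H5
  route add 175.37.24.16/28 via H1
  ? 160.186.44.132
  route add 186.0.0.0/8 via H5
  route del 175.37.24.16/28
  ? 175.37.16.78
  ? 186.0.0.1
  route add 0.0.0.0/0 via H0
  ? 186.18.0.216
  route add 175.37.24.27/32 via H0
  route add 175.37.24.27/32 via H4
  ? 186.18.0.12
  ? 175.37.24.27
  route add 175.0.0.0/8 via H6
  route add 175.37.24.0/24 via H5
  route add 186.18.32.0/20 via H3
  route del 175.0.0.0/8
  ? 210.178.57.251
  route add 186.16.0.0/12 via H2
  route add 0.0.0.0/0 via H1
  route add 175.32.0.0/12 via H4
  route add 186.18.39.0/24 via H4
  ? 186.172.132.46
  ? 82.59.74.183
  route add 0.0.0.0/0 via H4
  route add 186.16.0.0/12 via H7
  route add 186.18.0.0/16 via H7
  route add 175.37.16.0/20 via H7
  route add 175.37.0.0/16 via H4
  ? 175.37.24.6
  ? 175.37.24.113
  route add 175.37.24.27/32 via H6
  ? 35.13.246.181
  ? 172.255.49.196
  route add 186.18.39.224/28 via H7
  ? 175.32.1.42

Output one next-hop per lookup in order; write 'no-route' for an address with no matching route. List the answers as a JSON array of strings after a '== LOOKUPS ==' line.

Apply in order:
  + 186.18.0.0/16 (H2) depth=16
  + 175.37.16.0/20 (H5) depth=20
  + 175.37.24.16/28 (H1) depth=28
  ? 160.186.44.132  path d0:-→d1:-→d2:-→d3:-→d4:-  best=no-route
  + 186.0.0.0/8 (H5) depth=8
  del 175.37.24.16/28 (clear depth 28)
  ? 175.37.16.78  path d0:-→d1:-→d2:-→d3:-→d4:-→d5:-→d6:-→d7:-→d8:-→d9:-→d10:-→d11:-→d12:-→d13:-→d14:-→d15:-→d16:-→d17:-→d18:-→d19:-→d20:H5  best=H5
  ? 186.0.0.1  path d0:-→d1:-→d2:-→d3:-→d4:-→d5:-→d6:-→d7:-→d8:H5→d9:-→d10:-→d11:-  best=H5
  + 0.0.0.0/0 (H0) depth=0
  ? 186.18.0.216  path d0:H0→d1:-→d2:-→d3:-→d4:-→d5:-→d6:-→d7:-→d8:H5→d9:-→d10:-→d11:-→d12:-→d13:-→d14:-→d15:-→d16:H2  best=H2
  + 175.37.24.27/32 (H0) depth=32
  + 175.37.24.27/32 (H4) depth=32
  ? 186.18.0.12  path d0:H0→d1:-→d2:-→d3:-→d4:-→d5:-→d6:-→d7:-→d8:H5→d9:-→d10:-→d11:-→d12:-→d13:-→d14:-→d15:-→d16:H2  best=H2
  ? 175.37.24.27  path d0:H0→d1:-→d2:-→d3:-→d4:-→d5:-→d6:-→d7:-→d8:-→d9:-→d10:-→d11:-→d12:-→d13:-→d14:-→d15:-→d16:-→d17:-→d18:-→d19:-→d20:H5→d21:-→d22:-→d23:-→d24:-→d25:-→d26:-→d27:-→d28:-→d29:-→d30:-→d31:-→d32:H4  best=H4
  + 175.0.0.0/8 (H6) depth=8
  + 175.37.24.0/24 (H5) depth=24
  + 186.18.32.0/20 (H3) depth=20
  del 175.0.0.0/8 (clear depth 8)
  ? 210.178.57.251  path d0:H0→d1:-  best=H0
  + 186.16.0.0/12 (H2) depth=12
  + 0.0.0.0/0 (H1) depth=0
  + 175.32.0.0/12 (H4) depth=12
  + 186.18.39.0/24 (H4) depth=24
  ? 186.172.132.46  path d0:H1→d1:-→d2:-→d3:-→d4:-→d5:-→d6:-→d7:-→d8:H5  best=H5
  ? 82.59.74.183  path d0:H1  best=H1
  + 0.0.0.0/0 (H4) depth=0
  + 186.16.0.0/12 (H7) depth=12
  + 186.18.0.0/16 (H7) depth=16
  + 175.37.16.0/20 (H7) depth=20
  + 175.37.0.0/16 (H4) depth=16
  ? 175.37.24.6  path d0:H4→d1:-→d2:-→d3:-→d4:-→d5:-→d6:-→d7:-→d8:-→d9:-→d10:-→d11:-→d12:H4→d13:-→d14:-→d15:-→d16:H4→d17:-→d18:-→d19:-→d20:H7→d21:-→d22:-→d23:-→d24:H5→d25:-→d26:-→d27:-  best=H5
  ? 175.37.24.113  path d0:H4→d1:-→d2:-→d3:-→d4:-→d5:-→d6:-→d7:-→d8:-→d9:-→d10:-→d11:-→d12:H4→d13:-→d14:-→d15:-→d16:H4→d17:-→d18:-→d19:-→d20:H7→d21:-→d22:-→d23:-→d24:H5→d25:-  best=H5
  + 175.37.24.27/32 (H6) depth=32
  ? 35.13.246.181  path d0:H4  best=H4
  ? 172.255.49.196  path d0:H4→d1:-→d2:-→d3:-→d4:-→d5:-→d6:-  best=H4
  + 186.18.39.224/28 (H7) depth=28
  ? 175.32.1.42  path d0:H4→d1:-→d2:-→d3:-→d4:-→d5:-→d6:-→d7:-→d8:-→d9:-→d10:-→d11:-→d12:H4→d13:-  best=H4

== LOOKUPS ==
["no-route","H5","H5","H2","H2","H4","H0","H5","H1","H5","H5","H4","H4","H4"]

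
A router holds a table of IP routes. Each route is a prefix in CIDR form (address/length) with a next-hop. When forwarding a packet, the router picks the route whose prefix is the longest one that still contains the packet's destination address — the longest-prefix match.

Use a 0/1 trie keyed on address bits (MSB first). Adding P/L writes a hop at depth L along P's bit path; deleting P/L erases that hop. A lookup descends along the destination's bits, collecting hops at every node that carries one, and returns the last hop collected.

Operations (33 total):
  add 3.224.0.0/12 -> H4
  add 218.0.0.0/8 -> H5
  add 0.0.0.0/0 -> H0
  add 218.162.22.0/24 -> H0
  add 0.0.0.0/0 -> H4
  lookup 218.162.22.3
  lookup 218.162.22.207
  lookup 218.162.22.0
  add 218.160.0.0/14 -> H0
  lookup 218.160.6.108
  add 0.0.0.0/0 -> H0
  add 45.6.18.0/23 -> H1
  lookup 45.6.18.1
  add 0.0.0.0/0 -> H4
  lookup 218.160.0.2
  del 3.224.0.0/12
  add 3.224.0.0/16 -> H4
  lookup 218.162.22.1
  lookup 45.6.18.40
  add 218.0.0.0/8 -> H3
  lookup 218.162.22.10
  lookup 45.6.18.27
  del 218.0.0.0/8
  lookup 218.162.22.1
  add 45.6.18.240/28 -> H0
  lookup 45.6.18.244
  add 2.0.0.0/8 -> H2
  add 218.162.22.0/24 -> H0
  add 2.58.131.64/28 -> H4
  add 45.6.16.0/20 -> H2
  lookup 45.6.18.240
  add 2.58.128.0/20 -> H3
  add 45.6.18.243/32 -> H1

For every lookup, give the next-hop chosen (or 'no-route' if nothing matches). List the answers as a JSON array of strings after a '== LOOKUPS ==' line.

Process each operation:
  + 3.224.0.0/12 (H4) depth=12
  + 218.0.0.0/8 (H5) depth=8
  + 0.0.0.0/0 (H0) depth=0
  + 218.162.22.0/24 (H0) depth=24
  + 0.0.0.0/0 (H4) depth=0
  lookup 218.162.22.3: bits 110110101010001000010110 walk d0:H4→d1:-→d2:-→d3:-→d4:-→d5:-→d6:-→d7:-→d8:H5→d9:-→d10:-→d11:-→d12:-→d13:-→d14:-→d15:-→d16:-→d17:-→d18:-→d19:-→d20:-→d21:-→d22:-→d23:-→d24:H0 -> H0
  lookup 218.162.22.207: bits 110110101010001000010110 walk d0:H4→d1:-→d2:-→d3:-→d4:-→d5:-→d6:-→d7:-→d8:H5→d9:-→d10:-→d11:-→d12:-→d13:-→d14:-→d15:-→d16:-→d17:-→d18:-→d19:-→d20:-→d21:-→d22:-→d23:-→d24:H0 -> H0
  lookup 218.162.22.0: bits 110110101010001000010110 walk d0:H4→d1:-→d2:-→d3:-→d4:-→d5:-→d6:-→d7:-→d8:H5→d9:-→d10:-→d11:-→d12:-→d13:-→d14:-→d15:-→d16:-→d17:-→d18:-→d19:-→d20:-→d21:-→d22:-→d23:-→d24:H0 -> H0
  + 218.160.0.0/14 (H0) depth=14
  lookup 218.160.6.108: bits 11011010101000 walk d0:H4→d1:-→d2:-→d3:-→d4:-→d5:-→d6:-→d7:-→d8:H5→d9:-→d10:-→d11:-→d12:-→d13:-→d14:H0 -> H0
  + 0.0.0.0/0 (H0) depth=0
  + 45.6.18.0/23 (H1) depth=23
  lookup 45.6.18.1: bits 00101101000001100001001 walk d0:H0→d1:-→d2:-→d3:-→d4:-→d5:-→d6:-→d7:-→d8:-→d9:-→d10:-→d11:-→d12:-→d13:-→d14:-→d15:-→d16:-→d17:-→d18:-→d19:-→d20:-→d21:-→d22:-→d23:H1 -> H1
  + 0.0.0.0/0 (H4) depth=0
  lookup 218.160.0.2: bits 11011010101000 walk d0:H4→d1:-→d2:-→d3:-→d4:-→d5:-→d6:-→d7:-→d8:H5→d9:-→d10:-→d11:-→d12:-→d13:-→d14:H0 -> H0
  del 3.224.0.0/12 (clear depth 12)
  + 3.224.0.0/16 (H4) depth=16
  lookup 218.162.22.1: bits 110110101010001000010110 walk d0:H4→d1:-→d2:-→d3:-→d4:-→d5:-→d6:-→d7:-→d8:H5→d9:-→d10:-→d11:-→d12:-→d13:-→d14:H0→d15:-→d16:-→d17:-→d18:-→d19:-→d20:-→d21:-→d22:-→d23:-→d24:H0 -> H0
  lookup 45.6.18.40: bits 00101101000001100001001 walk d0:H4→d1:-→d2:-→d3:-→d4:-→d5:-→d6:-→d7:-→d8:-→d9:-→d10:-→d11:-→d12:-→d13:-→d14:-→d15:-→d16:-→d17:-→d18:-→d19:-→d20:-→d21:-→d22:-→d23:H1 -> H1
  + 218.0.0.0/8 (H3) depth=8
  lookup 218.162.22.10: bits 110110101010001000010110 walk d0:H4→d1:-→d2:-→d3:-→d4:-→d5:-→d6:-→d7:-→d8:H3→d9:-→d10:-→d11:-→d12:-→d13:-→d14:H0→d15:-→d16:-→d17:-→d18:-→d19:-→d20:-→d21:-→d22:-→d23:-→d24:H0 -> H0
  lookup 45.6.18.27: bits 00101101000001100001001 walk d0:H4→d1:-→d2:-→d3:-→d4:-→d5:-→d6:-→d7:-→d8:-→d9:-→d10:-→d11:-→d12:-→d13:-→d14:-→d15:-→d16:-→d17:-→d18:-→d19:-→d20:-→d21:-→d22:-→d23:H1 -> H1
  del 218.0.0.0/8 (clear depth 8)
  lookup 218.162.22.1: bits 110110101010001000010110 walk d0:H4→d1:-→d2:-→d3:-→d4:-→d5:-→d6:-→d7:-→d8:-→d9:-→d10:-→d11:-→d12:-→d13:-→d14:H0→d15:-→d16:-→d17:-→d18:-→d19:-→d20:-→d21:-→d22:-→d23:-→d24:H0 -> H0
  + 45.6.18.240/28 (H0) depth=28
  lookup 45.6.18.244: bits 0010110100000110000100101111 walk d0:H4→d1:-→d2:-→d3:-→d4:-→d5:-→d6:-→d7:-→d8:-→d9:-→d10:-→d11:-→d12:-→d13:-→d14:-→d15:-→d16:-→d17:-→d18:-→d19:-→d20:-→d21:-→d22:-→d23:H1→d24:-→d25:-→d26:-→d27:-→d28:H0 -> H0
  + 2.0.0.0/8 (H2) depth=8
  + 218.162.22.0/24 (H0) depth=24
  + 2.58.131.64/28 (H4) depth=28
  + 45.6.16.0/20 (H2) depth=20
  lookup 45.6.18.240: bits 0010110100000110000100101111 walk d0:H4→d1:-→d2:-→d3:-→d4:-→d5:-→d6:-→d7:-→d8:-→d9:-→d10:-→d11:-→d12:-→d13:-→d14:-→d15:-→d16:-→d17:-→d18:-→d19:-→d20:H2→d21:-→d22:-→d23:H1→d24:-→d25:-→d26:-→d27:-→d28:H0 -> H0
  + 2.58.128.0/20 (H3) depth=20
  + 45.6.18.243/32 (H1) depth=32

== LOOKUPS ==
["H0","H0","H0","H0","H1","H0","H0","H1","H0","H1","H0","H0","H0"]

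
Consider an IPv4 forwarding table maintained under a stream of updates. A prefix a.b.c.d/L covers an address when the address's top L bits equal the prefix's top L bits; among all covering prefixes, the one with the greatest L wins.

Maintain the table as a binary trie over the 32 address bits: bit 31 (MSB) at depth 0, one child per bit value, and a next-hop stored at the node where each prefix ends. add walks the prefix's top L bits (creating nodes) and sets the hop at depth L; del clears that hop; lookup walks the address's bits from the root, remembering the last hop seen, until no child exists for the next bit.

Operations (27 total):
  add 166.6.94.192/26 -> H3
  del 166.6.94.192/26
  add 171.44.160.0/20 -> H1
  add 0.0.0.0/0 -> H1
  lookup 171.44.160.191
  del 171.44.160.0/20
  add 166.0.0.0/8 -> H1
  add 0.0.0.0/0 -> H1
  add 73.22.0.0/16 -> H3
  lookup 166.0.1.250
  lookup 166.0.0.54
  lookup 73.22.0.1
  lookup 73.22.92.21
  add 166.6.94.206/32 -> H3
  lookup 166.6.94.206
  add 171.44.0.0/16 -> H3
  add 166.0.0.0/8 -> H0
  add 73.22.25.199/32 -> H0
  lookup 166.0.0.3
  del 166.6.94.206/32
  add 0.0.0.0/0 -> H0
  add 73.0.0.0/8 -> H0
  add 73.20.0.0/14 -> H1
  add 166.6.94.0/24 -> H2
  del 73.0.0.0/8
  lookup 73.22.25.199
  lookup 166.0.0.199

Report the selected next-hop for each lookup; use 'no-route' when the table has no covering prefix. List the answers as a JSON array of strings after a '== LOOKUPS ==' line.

Process each operation:
  + 166.6.94.192/26 (H3) depth=26
  - 166.6.94.192/26 clear@26
  + 171.44.160.0/20 (H1) depth=20
  + 0.0.0.0/0 (H1) depth=0
  ? 171.44.160.191  path d0:H1→d1:-→d2:-→d3:-→d4:-→d5:-→d6:-→d7:-→d8:-→d9:-→d10:-→d11:-→d12:-→d13:-→d14:-→d15:-→d16:-→d17:-→d18:-→d19:-→d20:H1  best=H1
  - 171.44.160.0/20 clear@20
  + 166.0.0.0/8 (H1) depth=8
  + 0.0.0.0/0 (H1) depth=0
  + 73.22.0.0/16 (H3) depth=16
  ? 166.0.1.250  path d0:H1→d1:-→d2:-→d3:-→d4:-→d5:-→d6:-→d7:-→d8:H1→d9:-→d10:-→d11:-→d12:-→d13:-  best=H1
  ? 166.0.0.54  path d0:H1→d1:-→d2:-→d3:-→d4:-→d5:-→d6:-→d7:-→d8:H1→d9:-→d10:-→d11:-→d12:-→d13:-  best=H1
  ? 73.22.0.1  path d0:H1→d1:-→d2:-→d3:-→d4:-→d5:-→d6:-→d7:-→d8:-→d9:-→d10:-→d11:-→d12:-→d13:-→d14:-→d15:-→d16:H3  best=H3
  ? 73.22.92.21  path d0:H1→d1:-→d2:-→d3:-→d4:-→d5:-→d6:-→d7:-→d8:-→d9:-→d10:-→d11:-→d12:-→d13:-→d14:-→d15:-→d16:H3  best=H3
  + 166.6.94.206/32 (H3) depth=32
  ? 166.6.94.206  path d0:H1→d1:-→d2:-→d3:-→d4:-→d5:-→d6:-→d7:-→d8:H1→d9:-→d10:-→d11:-→d12:-→d13:-→d14:-→d15:-→d16:-→d17:-→d18:-→d19:-→d20:-→d21:-→d22:-→d23:-→d24:-→d25:-→d26:-→d27:-→d28:-→d29:-→d30:-→d31:-→d32:H3  best=H3
  + 171.44.0.0/16 (H3) depth=16
  + 166.0.0.0/8 (H0) depth=8
  + 73.22.25.199/32 (H0) depth=32
  ? 166.0.0.3  path d0:H1→d1:-→d2:-→d3:-→d4:-→d5:-→d6:-→d7:-→d8:H0→d9:-→d10:-→d11:-→d12:-→d13:-  best=H0
  - 166.6.94.206/32 clear@32
  + 0.0.0.0/0 (H0) depth=0
  + 73.0.0.0/8 (H0) depth=8
  + 73.20.0.0/14 (H1) depth=14
  + 166.6.94.0/24 (H2) depth=24
  - 73.0.0.0/8 clear@8
  ? 73.22.25.199  path d0:H0→d1:-→d2:-→d3:-→d4:-→d5:-→d6:-→d7:-→d8:-→d9:-→d10:-→d11:-→d12:-→d13:-→d14:H1→d15:-→d16:H3→d17:-→d18:-→d19:-→d20:-→d21:-→d22:-→d23:-→d24:-→d25:-→d26:-→d27:-→d28:-→d29:-→d30:-→d31:-→d32:H0  best=H0
  ? 166.0.0.199  path d0:H0→d1:-→d2:-→d3:-→d4:-→d5:-→d6:-→d7:-→d8:H0→d9:-→d10:-→d11:-→d12:-→d13:-  best=H0

== LOOKUPS ==
["H1","H1","H1","H3","H3","H3","H0","H0","H0"]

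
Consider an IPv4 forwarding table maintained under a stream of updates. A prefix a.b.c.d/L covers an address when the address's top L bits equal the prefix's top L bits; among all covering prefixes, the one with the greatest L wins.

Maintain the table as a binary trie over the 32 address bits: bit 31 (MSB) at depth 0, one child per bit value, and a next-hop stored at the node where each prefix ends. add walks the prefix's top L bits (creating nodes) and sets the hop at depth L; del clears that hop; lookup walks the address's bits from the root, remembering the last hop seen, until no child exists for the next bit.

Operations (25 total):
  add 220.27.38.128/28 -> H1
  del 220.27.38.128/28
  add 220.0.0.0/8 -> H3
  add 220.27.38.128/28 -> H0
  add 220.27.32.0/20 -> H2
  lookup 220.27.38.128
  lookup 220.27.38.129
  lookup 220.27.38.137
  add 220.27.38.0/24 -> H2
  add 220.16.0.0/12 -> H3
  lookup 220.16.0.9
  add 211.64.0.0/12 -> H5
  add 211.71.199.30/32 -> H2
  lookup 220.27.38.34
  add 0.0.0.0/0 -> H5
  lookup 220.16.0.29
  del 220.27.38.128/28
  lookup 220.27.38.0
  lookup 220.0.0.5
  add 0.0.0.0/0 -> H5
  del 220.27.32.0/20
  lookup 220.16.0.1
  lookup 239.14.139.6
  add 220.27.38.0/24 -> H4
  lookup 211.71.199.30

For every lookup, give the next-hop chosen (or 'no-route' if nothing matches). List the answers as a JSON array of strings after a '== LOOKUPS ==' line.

Apply in order:
  + 220.27.38.128/28 (H1) depth=28
  - 220.27.38.128/28 clear@28
  + 220.0.0.0/8 (H3) depth=8
  + 220.27.38.128/28 (H0) depth=28
  + 220.27.32.0/20 (H2) depth=20
  Q 220.27.38.128: descend 1101110000011011001001101000 ; hops seen [H3,H2,H0] ; pick H0
  Q 220.27.38.129: descend 1101110000011011001001101000 ; hops seen [H3,H2,H0] ; pick H0
  Q 220.27.38.137: descend 1101110000011011001001101000 ; hops seen [H3,H2,H0] ; pick H0
  + 220.27.38.0/24 (H2) depth=24
  + 220.16.0.0/12 (H3) depth=12
  Q 220.16.0.9: descend 110111000001 ; hops seen [H3,H3] ; pick H3
  + 211.64.0.0/12 (H5) depth=12
  + 211.71.199.30/32 (H2) depth=32
  Q 220.27.38.34: descend 110111000001101100100110 ; hops seen [H3,H3,H2,H2] ; pick H2
  + 0.0.0.0/0 (H5) depth=0
  Q 220.16.0.29: descend 110111000001 ; hops seen [H5,H3,H3] ; pick H3
  - 220.27.38.128/28 clear@28
  Q 220.27.38.0: descend 110111000001101100100110 ; hops seen [H5,H3,H3,H2,H2] ; pick H2
  Q 220.0.0.5: descend 11011100000 ; hops seen [H5,H3] ; pick H3
  + 0.0.0.0/0 (H5) depth=0
  - 220.27.32.0/20 clear@20
  Q 220.16.0.1: descend 110111000001 ; hops seen [H5,H3,H3] ; pick H3
  Q 239.14.139.6: descend 11 ; hops seen [H5] ; pick H5
  + 220.27.38.0/24 (H4) depth=24
  Q 211.71.199.30: descend 11010011010001111100011100011110 ; hops seen [H5,H5,H2] ; pick H2

== LOOKUPS ==
["H0","H0","H0","H3","H2","H3","H2","H3","H3","H5","H2"]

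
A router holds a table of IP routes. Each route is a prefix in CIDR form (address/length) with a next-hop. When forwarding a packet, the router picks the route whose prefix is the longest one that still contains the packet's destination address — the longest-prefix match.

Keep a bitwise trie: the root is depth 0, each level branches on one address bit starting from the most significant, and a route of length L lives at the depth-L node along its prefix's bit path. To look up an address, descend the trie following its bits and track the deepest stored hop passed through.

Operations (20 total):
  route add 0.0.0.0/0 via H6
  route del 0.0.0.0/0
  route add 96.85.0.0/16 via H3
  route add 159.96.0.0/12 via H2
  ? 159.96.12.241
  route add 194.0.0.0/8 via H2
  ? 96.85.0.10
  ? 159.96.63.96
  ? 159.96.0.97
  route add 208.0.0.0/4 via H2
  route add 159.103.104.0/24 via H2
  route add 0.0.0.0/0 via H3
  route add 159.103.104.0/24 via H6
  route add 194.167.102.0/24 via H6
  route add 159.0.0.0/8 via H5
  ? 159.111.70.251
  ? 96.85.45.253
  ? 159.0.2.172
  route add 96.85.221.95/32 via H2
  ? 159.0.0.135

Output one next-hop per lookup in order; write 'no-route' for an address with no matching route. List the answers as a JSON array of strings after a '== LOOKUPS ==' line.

Trace:
  + 0.0.0.0/0 (H6) depth=0
  - 0.0.0.0/0 clear@0
  + 96.85.0.0/16 (H3) depth=16
  + 159.96.0.0/12 (H2) depth=12
  Q 159.96.12.241: descend 100111110110 ; hops seen [H2] ; pick H2
  + 194.0.0.0/8 (H2) depth=8
  Q 96.85.0.10: descend 0110000001010101 ; hops seen [H3] ; pick H3
  Q 159.96.63.96: descend 100111110110 ; hops seen [H2] ; pick H2
  Q 159.96.0.97: descend 100111110110 ; hops seen [H2] ; pick H2
  + 208.0.0.0/4 (H2) depth=4
  + 159.103.104.0/24 (H2) depth=24
  + 0.0.0.0/0 (H3) depth=0
  + 159.103.104.0/24 (H6) depth=24
  + 194.167.102.0/24 (H6) depth=24
  + 159.0.0.0/8 (H5) depth=8
  Q 159.111.70.251: descend 100111110110 ; hops seen [H3,H5,H2] ; pick H2
  Q 96.85.45.253: descend 0110000001010101 ; hops seen [H3,H3] ; pick H3
  Q 159.0.2.172: descend 100111110 ; hops seen [H3,H5] ; pick H5
  + 96.85.221.95/32 (H2) depth=32
  Q 159.0.0.135: descend 100111110 ; hops seen [H3,H5] ; pick H5

== LOOKUPS ==
["H2","H3","H2","H2","H2","H3","H5","H5"]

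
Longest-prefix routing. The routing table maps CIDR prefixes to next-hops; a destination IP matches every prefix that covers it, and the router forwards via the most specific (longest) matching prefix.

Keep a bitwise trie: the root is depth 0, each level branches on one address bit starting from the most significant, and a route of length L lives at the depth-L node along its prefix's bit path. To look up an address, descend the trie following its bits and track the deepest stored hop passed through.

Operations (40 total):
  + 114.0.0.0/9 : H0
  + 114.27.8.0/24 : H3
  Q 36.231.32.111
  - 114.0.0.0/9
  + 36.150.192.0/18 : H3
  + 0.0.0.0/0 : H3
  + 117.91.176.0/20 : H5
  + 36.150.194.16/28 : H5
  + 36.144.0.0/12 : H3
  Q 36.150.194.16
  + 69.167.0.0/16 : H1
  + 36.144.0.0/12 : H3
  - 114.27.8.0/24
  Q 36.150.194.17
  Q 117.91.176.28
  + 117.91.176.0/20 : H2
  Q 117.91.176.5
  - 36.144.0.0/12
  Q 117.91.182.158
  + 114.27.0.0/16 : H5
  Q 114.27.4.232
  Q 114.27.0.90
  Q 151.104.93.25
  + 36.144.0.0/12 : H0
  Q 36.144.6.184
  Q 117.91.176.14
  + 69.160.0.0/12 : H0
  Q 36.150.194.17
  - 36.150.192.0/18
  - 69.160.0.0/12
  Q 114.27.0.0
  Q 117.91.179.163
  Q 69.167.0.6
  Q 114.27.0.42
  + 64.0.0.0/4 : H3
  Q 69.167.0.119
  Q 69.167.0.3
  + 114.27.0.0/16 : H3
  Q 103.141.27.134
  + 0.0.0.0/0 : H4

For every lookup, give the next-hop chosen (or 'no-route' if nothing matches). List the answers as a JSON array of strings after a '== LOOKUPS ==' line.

Trace:
  add 114.0.0.0/9 -> H0 at depth 9
  add 114.27.8.0/24 -> H3 at depth 24
  ? 36.231.32.111  path d0:-→d1:-  best=no-route
  - 114.0.0.0/9 clear@9
  add 36.150.192.0/18 -> H3 at depth 18
  add 0.0.0.0/0 -> H3 at depth 0
  add 117.91.176.0/20 -> H5 at depth 20
  add 36.150.194.16/28 -> H5 at depth 28
  add 36.144.0.0/12 -> H3 at depth 12
  ? 36.150.194.16  path d0:H3→d1:-→d2:-→d3:-→d4:-→d5:-→d6:-→d7:-→d8:-→d9:-→d10:-→d11:-→d12:H3→d13:-→d14:-→d15:-→d16:-→d17:-→d18:H3→d19:-→d20:-→d21:-→d22:-→d23:-→d24:-→d25:-→d26:-→d27:-→d28:H5  best=H5
  add 69.167.0.0/16 -> H1 at depth 16
  add 36.144.0.0/12 -> H3 at depth 12
  - 114.27.8.0/24 clear@24
  ? 36.150.194.17  path d0:H3→d1:-→d2:-→d3:-→d4:-→d5:-→d6:-→d7:-→d8:-→d9:-→d10:-→d11:-→d12:H3→d13:-→d14:-→d15:-→d16:-→d17:-→d18:H3→d19:-→d20:-→d21:-→d22:-→d23:-→d24:-→d25:-→d26:-→d27:-→d28:H5  best=H5
  ? 117.91.176.28  path d0:H3→d1:-→d2:-→d3:-→d4:-→d5:-→d6:-→d7:-→d8:-→d9:-→d10:-→d11:-→d12:-→d13:-→d14:-→d15:-→d16:-→d17:-→d18:-→d19:-→d20:H5  best=H5
  add 117.91.176.0/20 -> H2 at depth 20
  ? 117.91.176.5  path d0:H3→d1:-→d2:-→d3:-→d4:-→d5:-→d6:-→d7:-→d8:-→d9:-→d10:-→d11:-→d12:-→d13:-→d14:-→d15:-→d16:-→d17:-→d18:-→d19:-→d20:H2  best=H2
  - 36.144.0.0/12 clear@12
  ? 117.91.182.158  path d0:H3→d1:-→d2:-→d3:-→d4:-→d5:-→d6:-→d7:-→d8:-→d9:-→d10:-→d11:-→d12:-→d13:-→d14:-→d15:-→d16:-→d17:-→d18:-→d19:-→d20:H2  best=H2
  add 114.27.0.0/16 -> H5 at depth 16
  ? 114.27.4.232  path d0:H3→d1:-→d2:-→d3:-→d4:-→d5:-→d6:-→d7:-→d8:-→d9:-→d10:-→d11:-→d12:-→d13:-→d14:-→d15:-→d16:H5→d17:-→d18:-→d19:-→d20:-  best=H5
  ? 114.27.0.90  path d0:H3→d1:-→d2:-→d3:-→d4:-→d5:-→d6:-→d7:-→d8:-→d9:-→d10:-→d11:-→d12:-→d13:-→d14:-→d15:-→d16:H5→d17:-→d18:-→d19:-→d20:-  best=H5
  ? 151.104.93.25  path d0:H3  best=H3
  add 36.144.0.0/12 -> H0 at depth 12
  ? 36.144.6.184  path d0:H3→d1:-→d2:-→d3:-→d4:-→d5:-→d6:-→d7:-→d8:-→d9:-→d10:-→d11:-→d12:H0→d13:-  best=H0
  ? 117.91.176.14  path d0:H3→d1:-→d2:-→d3:-→d4:-→d5:-→d6:-→d7:-→d8:-→d9:-→d10:-→d11:-→d12:-→d13:-→d14:-→d15:-→d16:-→d17:-→d18:-→d19:-→d20:H2  best=H2
  add 69.160.0.0/12 -> H0 at depth 12
  ? 36.150.194.17  path d0:H3→d1:-→d2:-→d3:-→d4:-→d5:-→d6:-→d7:-→d8:-→d9:-→d10:-→d11:-→d12:H0→d13:-→d14:-→d15:-→d16:-→d17:-→d18:H3→d19:-→d20:-→d21:-→d22:-→d23:-→d24:-→d25:-→d26:-→d27:-→d28:H5  best=H5
  - 36.150.192.0/18 clear@18
  - 69.160.0.0/12 clear@12
  ? 114.27.0.0  path d0:H3→d1:-→d2:-→d3:-→d4:-→d5:-→d6:-→d7:-→d8:-→d9:-→d10:-→d11:-→d12:-→d13:-→d14:-→d15:-→d16:H5→d17:-→d18:-→d19:-→d20:-  best=H5
  ? 117.91.179.163  path d0:H3→d1:-→d2:-→d3:-→d4:-→d5:-→d6:-→d7:-→d8:-→d9:-→d10:-→d11:-→d12:-→d13:-→d14:-→d15:-→d16:-→d17:-→d18:-→d19:-→d20:H2  best=H2
  ? 69.167.0.6  path d0:H3→d1:-→d2:-→d3:-→d4:-→d5:-→d6:-→d7:-→d8:-→d9:-→d10:-→d11:-→d12:-→d13:-→d14:-→d15:-→d16:H1  best=H1
  ? 114.27.0.42  path d0:H3→d1:-→d2:-→d3:-→d4:-→d5:-→d6:-→d7:-→d8:-→d9:-→d10:-→d11:-→d12:-→d13:-→d14:-→d15:-→d16:H5→d17:-→d18:-→d19:-→d20:-  best=H5
  add 64.0.0.0/4 -> H3 at depth 4
  ? 69.167.0.119  path d0:H3→d1:-→d2:-→d3:-→d4:H3→d5:-→d6:-→d7:-→d8:-→d9:-→d10:-→d11:-→d12:-→d13:-→d14:-→d15:-→d16:H1  best=H1
  ? 69.167.0.3  path d0:H3→d1:-→d2:-→d3:-→d4:H3→d5:-→d6:-→d7:-→d8:-→d9:-→d10:-→d11:-→d12:-→d13:-→d14:-→d15:-→d16:H1  best=H1
  add 114.27.0.0/16 -> H3 at depth 16
  ? 103.141.27.134  path d0:H3→d1:-→d2:-→d3:-  best=H3
  add 0.0.0.0/0 -> H4 at depth 0

== LOOKUPS ==
["no-route","H5","H5","H5","H2","H2","H5","H5","H3","H0","H2","H5","H5","H2","H1","H5","H1","H1","H3"]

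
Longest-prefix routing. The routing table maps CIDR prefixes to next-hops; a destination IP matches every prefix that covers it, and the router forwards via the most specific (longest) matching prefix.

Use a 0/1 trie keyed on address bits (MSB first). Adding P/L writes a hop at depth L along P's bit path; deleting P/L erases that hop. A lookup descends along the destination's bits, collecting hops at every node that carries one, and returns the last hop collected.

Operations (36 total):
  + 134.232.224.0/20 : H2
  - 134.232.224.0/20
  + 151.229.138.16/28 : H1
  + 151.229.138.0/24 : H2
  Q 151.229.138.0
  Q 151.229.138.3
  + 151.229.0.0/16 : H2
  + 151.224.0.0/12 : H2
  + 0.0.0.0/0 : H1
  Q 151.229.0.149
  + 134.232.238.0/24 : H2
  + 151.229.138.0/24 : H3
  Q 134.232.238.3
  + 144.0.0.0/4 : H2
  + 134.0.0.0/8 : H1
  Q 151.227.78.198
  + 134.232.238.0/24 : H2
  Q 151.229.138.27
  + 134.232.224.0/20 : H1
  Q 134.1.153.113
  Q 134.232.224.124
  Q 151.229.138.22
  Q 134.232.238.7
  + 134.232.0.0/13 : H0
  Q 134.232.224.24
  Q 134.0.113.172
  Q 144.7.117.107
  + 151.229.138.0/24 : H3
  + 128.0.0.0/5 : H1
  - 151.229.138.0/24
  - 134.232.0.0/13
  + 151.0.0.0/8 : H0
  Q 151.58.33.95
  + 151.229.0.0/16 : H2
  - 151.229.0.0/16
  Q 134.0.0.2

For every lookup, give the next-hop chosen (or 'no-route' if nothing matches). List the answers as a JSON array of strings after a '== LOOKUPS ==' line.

Trace:
  + 134.232.224.0/20 (H2) depth=20
  - 134.232.224.0/20 clear@20
  + 151.229.138.16/28 (H1) depth=28
  + 151.229.138.0/24 (H2) depth=24
  lookup 151.229.138.0: bits 100101111110010110001010000 walk d0:-→d1:-→d2:-→d3:-→d4:-→d5:-→d6:-→d7:-→d8:-→d9:-→d10:-→d11:-→d12:-→d13:-→d14:-→d15:-→d16:-→d17:-→d18:-→d19:-→d20:-→d21:-→d22:-→d23:-→d24:H2→d25:-→d26:-→d27:- -> H2
  lookup 151.229.138.3: bits 100101111110010110001010000 walk d0:-→d1:-→d2:-→d3:-→d4:-→d5:-→d6:-→d7:-→d8:-→d9:-→d10:-→d11:-→d12:-→d13:-→d14:-→d15:-→d16:-→d17:-→d18:-→d19:-→d20:-→d21:-→d22:-→d23:-→d24:H2→d25:-→d26:-→d27:- -> H2
  + 151.229.0.0/16 (H2) depth=16
  + 151.224.0.0/12 (H2) depth=12
  + 0.0.0.0/0 (H1) depth=0
  lookup 151.229.0.149: bits 1001011111100101 walk d0:H1→d1:-→d2:-→d3:-→d4:-→d5:-→d6:-→d7:-→d8:-→d9:-→d10:-→d11:-→d12:H2→d13:-→d14:-→d15:-→d16:H2 -> H2
  + 134.232.238.0/24 (H2) depth=24
  + 151.229.138.0/24 (H3) depth=24
  lookup 134.232.238.3: bits 100001101110100011101110 walk d0:H1→d1:-→d2:-→d3:-→d4:-→d5:-→d6:-→d7:-→d8:-→d9:-→d10:-→d11:-→d12:-→d13:-→d14:-→d15:-→d16:-→d17:-→d18:-→d19:-→d20:-→d21:-→d22:-→d23:-→d24:H2 -> H2
  + 144.0.0.0/4 (H2) depth=4
  + 134.0.0.0/8 (H1) depth=8
  lookup 151.227.78.198: bits 1001011111100 walk d0:H1→d1:-→d2:-→d3:-→d4:H2→d5:-→d6:-→d7:-→d8:-→d9:-→d10:-→d11:-→d12:H2→d13:- -> H2
  + 134.232.238.0/24 (H2) depth=24
  lookup 151.229.138.27: bits 1001011111100101100010100001 walk d0:H1→d1:-→d2:-→d3:-→d4:H2→d5:-→d6:-→d7:-→d8:-→d9:-→d10:-→d11:-→d12:H2→d13:-→d14:-→d15:-→d16:H2→d17:-→d18:-→d19:-→d20:-→d21:-→d22:-→d23:-→d24:H3→d25:-→d26:-→d27:-→d28:H1 -> H1
  + 134.232.224.0/20 (H1) depth=20
  lookup 134.1.153.113: bits 10000110 walk d0:H1→d1:-→d2:-→d3:-→d4:-→d5:-→d6:-→d7:-→d8:H1 -> H1
  lookup 134.232.224.124: bits 10000110111010001110 walk d0:H1→d1:-→d2:-→d3:-→d4:-→d5:-→d6:-→d7:-→d8:H1→d9:-→d10:-→d11:-→d12:-→d13:-→d14:-→d15:-→d16:-→d17:-→d18:-→d19:-→d20:H1 -> H1
  lookup 151.229.138.22: bits 1001011111100101100010100001 walk d0:H1→d1:-→d2:-→d3:-→d4:H2→d5:-→d6:-→d7:-→d8:-→d9:-→d10:-→d11:-→d12:H2→d13:-→d14:-→d15:-→d16:H2→d17:-→d18:-→d19:-→d20:-→d21:-→d22:-→d23:-→d24:H3→d25:-→d26:-→d27:-→d28:H1 -> H1
  lookup 134.232.238.7: bits 100001101110100011101110 walk d0:H1→d1:-→d2:-→d3:-→d4:-→d5:-→d6:-→d7:-→d8:H1→d9:-→d10:-→d11:-→d12:-→d13:-→d14:-→d15:-→d16:-→d17:-→d18:-→d19:-→d20:H1→d21:-→d22:-→d23:-→d24:H2 -> H2
  + 134.232.0.0/13 (H0) depth=13
  lookup 134.232.224.24: bits 10000110111010001110 walk d0:H1→d1:-→d2:-→d3:-→d4:-→d5:-→d6:-→d7:-→d8:H1→d9:-→d10:-→d11:-→d12:-→d13:H0→d14:-→d15:-→d16:-→d17:-→d18:-→d19:-→d20:H1 -> H1
  lookup 134.0.113.172: bits 10000110 walk d0:H1→d1:-→d2:-→d3:-→d4:-→d5:-→d6:-→d7:-→d8:H1 -> H1
  lookup 144.7.117.107: bits 10010 walk d0:H1→d1:-→d2:-→d3:-→d4:H2→d5:- -> H2
  + 151.229.138.0/24 (H3) depth=24
  + 128.0.0.0/5 (H1) depth=5
  - 151.229.138.0/24 clear@24
  - 134.232.0.0/13 clear@13
  + 151.0.0.0/8 (H0) depth=8
  lookup 151.58.33.95: bits 10010111 walk d0:H1→d1:-→d2:-→d3:-→d4:H2→d5:-→d6:-→d7:-→d8:H0 -> H0
  + 151.229.0.0/16 (H2) depth=16
  - 151.229.0.0/16 clear@16
  lookup 134.0.0.2: bits 10000110 walk d0:H1→d1:-→d2:-→d3:-→d4:-→d5:H1→d6:-→d7:-→d8:H1 -> H1

== LOOKUPS ==
["H2","H2","H2","H2","H2","H1","H1","H1","H1","H2","H1","H1","H2","H0","H1"]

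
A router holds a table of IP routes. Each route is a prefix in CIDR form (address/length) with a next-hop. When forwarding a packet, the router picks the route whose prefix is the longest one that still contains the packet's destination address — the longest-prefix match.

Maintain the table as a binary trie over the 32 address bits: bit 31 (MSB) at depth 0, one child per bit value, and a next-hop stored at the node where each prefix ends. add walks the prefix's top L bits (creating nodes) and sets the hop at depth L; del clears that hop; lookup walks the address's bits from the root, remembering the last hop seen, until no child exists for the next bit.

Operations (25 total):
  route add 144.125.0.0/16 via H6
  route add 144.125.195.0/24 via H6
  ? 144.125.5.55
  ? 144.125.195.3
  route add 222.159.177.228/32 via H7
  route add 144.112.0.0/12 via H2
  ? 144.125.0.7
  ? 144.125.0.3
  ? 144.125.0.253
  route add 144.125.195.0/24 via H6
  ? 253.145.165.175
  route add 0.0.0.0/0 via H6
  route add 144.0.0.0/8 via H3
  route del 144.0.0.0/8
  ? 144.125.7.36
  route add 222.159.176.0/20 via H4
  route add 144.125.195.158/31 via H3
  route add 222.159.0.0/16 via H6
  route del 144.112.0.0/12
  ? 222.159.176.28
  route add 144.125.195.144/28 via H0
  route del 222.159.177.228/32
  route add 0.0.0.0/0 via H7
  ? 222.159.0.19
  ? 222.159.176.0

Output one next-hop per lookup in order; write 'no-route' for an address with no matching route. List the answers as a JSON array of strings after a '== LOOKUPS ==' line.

Apply in order:
  add 144.125.0.0/16 -> H6 at depth 16
  add 144.125.195.0/24 -> H6 at depth 24
  Q 144.125.5.55: descend 1001000001111101 ; hops seen [H6] ; pick H6
  Q 144.125.195.3: descend 100100000111110111000011 ; hops seen [H6,H6] ; pick H6
  add 222.159.177.228/32 -> H7 at depth 32
  add 144.112.0.0/12 -> H2 at depth 12
  Q 144.125.0.7: descend 1001000001111101 ; hops seen [H2,H6] ; pick H6
  Q 144.125.0.3: descend 1001000001111101 ; hops seen [H2,H6] ; pick H6
  Q 144.125.0.253: descend 1001000001111101 ; hops seen [H2,H6] ; pick H6
  add 144.125.195.0/24 -> H6 at depth 24
  Q 253.145.165.175: descend 11 ; hops seen [∅] ; pick no-route
  add 0.0.0.0/0 -> H6 at depth 0
  add 144.0.0.0/8 -> H3 at depth 8
  - 144.0.0.0/8 clear@8
  Q 144.125.7.36: descend 1001000001111101 ; hops seen [H6,H2,H6] ; pick H6
  add 222.159.176.0/20 -> H4 at depth 20
  add 144.125.195.158/31 -> H3 at depth 31
  add 222.159.0.0/16 -> H6 at depth 16
  - 144.112.0.0/12 clear@12
  Q 222.159.176.28: descend 11011110100111111011000 ; hops seen [H6,H6,H4] ; pick H4
  add 144.125.195.144/28 -> H0 at depth 28
  - 222.159.177.228/32 clear@32
  add 0.0.0.0/0 -> H7 at depth 0
  Q 222.159.0.19: descend 1101111010011111 ; hops seen [H7,H6] ; pick H6
  Q 222.159.176.0: descend 11011110100111111011000 ; hops seen [H7,H6,H4] ; pick H4

== LOOKUPS ==
["H6","H6","H6","H6","H6","no-route","H6","H4","H6","H4"]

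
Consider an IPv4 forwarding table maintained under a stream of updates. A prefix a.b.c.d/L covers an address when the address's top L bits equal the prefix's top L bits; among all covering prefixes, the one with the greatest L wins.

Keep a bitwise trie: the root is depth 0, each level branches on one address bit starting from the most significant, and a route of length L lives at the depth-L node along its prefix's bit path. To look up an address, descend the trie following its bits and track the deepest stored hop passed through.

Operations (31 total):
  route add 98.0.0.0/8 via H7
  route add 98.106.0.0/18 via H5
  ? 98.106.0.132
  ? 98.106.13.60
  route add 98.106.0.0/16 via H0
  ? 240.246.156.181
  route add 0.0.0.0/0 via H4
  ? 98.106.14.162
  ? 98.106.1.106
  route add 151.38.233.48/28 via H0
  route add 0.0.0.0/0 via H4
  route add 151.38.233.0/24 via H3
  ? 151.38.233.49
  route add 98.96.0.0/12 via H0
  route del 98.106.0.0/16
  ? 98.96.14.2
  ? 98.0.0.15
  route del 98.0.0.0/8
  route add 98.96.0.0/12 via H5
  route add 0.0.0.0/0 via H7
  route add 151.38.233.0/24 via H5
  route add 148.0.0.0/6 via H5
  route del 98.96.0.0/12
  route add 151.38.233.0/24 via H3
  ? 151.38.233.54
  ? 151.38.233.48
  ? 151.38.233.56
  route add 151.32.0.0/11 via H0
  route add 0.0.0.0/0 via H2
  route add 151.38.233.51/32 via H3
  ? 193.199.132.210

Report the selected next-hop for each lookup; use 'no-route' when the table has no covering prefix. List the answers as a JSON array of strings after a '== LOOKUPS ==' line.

Process each operation:
  + 98.0.0.0/8 (H7) depth=8
  + 98.106.0.0/18 (H5) depth=18
  ? 98.106.0.132  path d0:-→d1:-→d2:-→d3:-→d4:-→d5:-→d6:-→d7:-→d8:H7→d9:-→d10:-→d11:-→d12:-→d13:-→d14:-→d15:-→d16:-→d17:-→d18:H5  best=H5
  ? 98.106.13.60  path d0:-→d1:-→d2:-→d3:-→d4:-→d5:-→d6:-→d7:-→d8:H7→d9:-→d10:-→d11:-→d12:-→d13:-→d14:-→d15:-→d16:-→d17:-→d18:H5  best=H5
  + 98.106.0.0/16 (H0) depth=16
  ? 240.246.156.181  path d0:-  best=no-route
  + 0.0.0.0/0 (H4) depth=0
  ? 98.106.14.162  path d0:H4→d1:-→d2:-→d3:-→d4:-→d5:-→d6:-→d7:-→d8:H7→d9:-→d10:-→d11:-→d12:-→d13:-→d14:-→d15:-→d16:H0→d17:-→d18:H5  best=H5
  ? 98.106.1.106  path d0:H4→d1:-→d2:-→d3:-→d4:-→d5:-→d6:-→d7:-→d8:H7→d9:-→d10:-→d11:-→d12:-→d13:-→d14:-→d15:-→d16:H0→d17:-→d18:H5  best=H5
  + 151.38.233.48/28 (H0) depth=28
  + 0.0.0.0/0 (H4) depth=0
  + 151.38.233.0/24 (H3) depth=24
  ? 151.38.233.49  path d0:H4→d1:-→d2:-→d3:-→d4:-→d5:-→d6:-→d7:-→d8:-→d9:-→d10:-→d11:-→d12:-→d13:-→d14:-→d15:-→d16:-→d17:-→d18:-→d19:-→d20:-→d21:-→d22:-→d23:-→d24:H3→d25:-→d26:-→d27:-→d28:H0  best=H0
  + 98.96.0.0/12 (H0) depth=12
  del 98.106.0.0/16 (clear depth 16)
  ? 98.96.14.2  path d0:H4→d1:-→d2:-→d3:-→d4:-→d5:-→d6:-→d7:-→d8:H7→d9:-→d10:-→d11:-→d12:H0  best=H0
  ? 98.0.0.15  path d0:H4→d1:-→d2:-→d3:-→d4:-→d5:-→d6:-→d7:-→d8:H7→d9:-  best=H7
  del 98.0.0.0/8 (clear depth 8)
  + 98.96.0.0/12 (H5) depth=12
  + 0.0.0.0/0 (H7) depth=0
  + 151.38.233.0/24 (H5) depth=24
  + 148.0.0.0/6 (H5) depth=6
  del 98.96.0.0/12 (clear depth 12)
  + 151.38.233.0/24 (H3) depth=24
  ? 151.38.233.54  path d0:H7→d1:-→d2:-→d3:-→d4:-→d5:-→d6:H5→d7:-→d8:-→d9:-→d10:-→d11:-→d12:-→d13:-→d14:-→d15:-→d16:-→d17:-→d18:-→d19:-→d20:-→d21:-→d22:-→d23:-→d24:H3→d25:-→d26:-→d27:-→d28:H0  best=H0
  ? 151.38.233.48  path d0:H7→d1:-→d2:-→d3:-→d4:-→d5:-→d6:H5→d7:-→d8:-→d9:-→d10:-→d11:-→d12:-→d13:-→d14:-→d15:-→d16:-→d17:-→d18:-→d19:-→d20:-→d21:-→d22:-→d23:-→d24:H3→d25:-→d26:-→d27:-→d28:H0  best=H0
  ? 151.38.233.56  path d0:H7→d1:-→d2:-→d3:-→d4:-→d5:-→d6:H5→d7:-→d8:-→d9:-→d10:-→d11:-→d12:-→d13:-→d14:-→d15:-→d16:-→d17:-→d18:-→d19:-→d20:-→d21:-→d22:-→d23:-→d24:H3→d25:-→d26:-→d27:-→d28:H0  best=H0
  + 151.32.0.0/11 (H0) depth=11
  + 0.0.0.0/0 (H2) depth=0
  + 151.38.233.51/32 (H3) depth=32
  ? 193.199.132.210  path d0:H2→d1:-  best=H2

== LOOKUPS ==
["H5","H5","no-route","H5","H5","H0","H0","H7","H0","H0","H0","H2"]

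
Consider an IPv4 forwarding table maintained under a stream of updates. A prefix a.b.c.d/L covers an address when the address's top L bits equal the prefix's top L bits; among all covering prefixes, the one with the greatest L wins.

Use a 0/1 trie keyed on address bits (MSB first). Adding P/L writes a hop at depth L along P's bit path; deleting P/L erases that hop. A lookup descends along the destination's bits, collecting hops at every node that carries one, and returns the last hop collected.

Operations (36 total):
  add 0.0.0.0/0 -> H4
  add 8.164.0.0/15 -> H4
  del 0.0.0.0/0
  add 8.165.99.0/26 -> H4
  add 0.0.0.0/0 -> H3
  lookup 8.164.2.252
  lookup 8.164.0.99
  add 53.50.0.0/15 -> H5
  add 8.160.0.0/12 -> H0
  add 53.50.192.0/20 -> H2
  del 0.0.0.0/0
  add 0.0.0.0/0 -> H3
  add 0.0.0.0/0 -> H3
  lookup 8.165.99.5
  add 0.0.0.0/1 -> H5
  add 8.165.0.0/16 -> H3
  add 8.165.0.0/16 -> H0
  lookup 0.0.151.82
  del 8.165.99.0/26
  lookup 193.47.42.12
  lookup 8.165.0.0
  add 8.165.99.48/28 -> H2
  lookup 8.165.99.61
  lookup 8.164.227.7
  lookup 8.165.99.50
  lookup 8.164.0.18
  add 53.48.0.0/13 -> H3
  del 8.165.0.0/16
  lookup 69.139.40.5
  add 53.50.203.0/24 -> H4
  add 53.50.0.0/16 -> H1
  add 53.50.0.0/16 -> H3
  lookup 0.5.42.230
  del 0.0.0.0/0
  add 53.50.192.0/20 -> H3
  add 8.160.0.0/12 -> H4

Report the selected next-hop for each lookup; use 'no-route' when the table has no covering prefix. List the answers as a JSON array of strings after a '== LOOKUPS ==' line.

Trace:
  add 0.0.0.0/0 -> H4 at depth 0
  add 8.164.0.0/15 -> H4 at depth 15
  - 0.0.0.0/0 clear@0
  add 8.165.99.0/26 -> H4 at depth 26
  add 0.0.0.0/0 -> H3 at depth 0
  Q 8.164.2.252: descend 000010001010010 ; hops seen [H3,H4] ; pick H4
  Q 8.164.0.99: descend 000010001010010 ; hops seen [H3,H4] ; pick H4
  add 53.50.0.0/15 -> H5 at depth 15
  add 8.160.0.0/12 -> H0 at depth 12
  add 53.50.192.0/20 -> H2 at depth 20
  - 0.0.0.0/0 clear@0
  add 0.0.0.0/0 -> H3 at depth 0
  add 0.0.0.0/0 -> H3 at depth 0
  Q 8.165.99.5: descend 00001000101001010110001100 ; hops seen [H3,H0,H4,H4] ; pick H4
  add 0.0.0.0/1 -> H5 at depth 1
  add 8.165.0.0/16 -> H3 at depth 16
  add 8.165.0.0/16 -> H0 at depth 16
  Q 0.0.151.82: descend 0000 ; hops seen [H3,H5] ; pick H5
  - 8.165.99.0/26 clear@26
  Q 193.47.42.12: descend ε ; hops seen [H3] ; pick H3
  Q 8.165.0.0: descend 00001000101001010 ; hops seen [H3,H5,H0,H4,H0] ; pick H0
  add 8.165.99.48/28 -> H2 at depth 28
  Q 8.165.99.61: descend 0000100010100101011000110011 ; hops seen [H3,H5,H0,H4,H0,H2] ; pick H2
  Q 8.164.227.7: descend 000010001010010 ; hops seen [H3,H5,H0,H4] ; pick H4
  Q 8.165.99.50: descend 0000100010100101011000110011 ; hops seen [H3,H5,H0,H4,H0,H2] ; pick H2
  Q 8.164.0.18: descend 000010001010010 ; hops seen [H3,H5,H0,H4] ; pick H4
  add 53.48.0.0/13 -> H3 at depth 13
  - 8.165.0.0/16 clear@16
  Q 69.139.40.5: descend 0 ; hops seen [H3,H5] ; pick H5
  add 53.50.203.0/24 -> H4 at depth 24
  add 53.50.0.0/16 -> H1 at depth 16
  add 53.50.0.0/16 -> H3 at depth 16
  Q 0.5.42.230: descend 0000 ; hops seen [H3,H5] ; pick H5
  - 0.0.0.0/0 clear@0
  add 53.50.192.0/20 -> H3 at depth 20
  add 8.160.0.0/12 -> H4 at depth 12

== LOOKUPS ==
["H4","H4","H4","H5","H3","H0","H2","H4","H2","H4","H5","H5"]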